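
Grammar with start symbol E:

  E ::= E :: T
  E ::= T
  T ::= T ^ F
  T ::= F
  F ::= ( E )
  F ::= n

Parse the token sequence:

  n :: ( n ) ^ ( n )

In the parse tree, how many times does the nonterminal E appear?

4

[E [E [T [F n]]] :: [T [T [F ( [E [T [F n]]] )]] ^ [F ( [E [T [F n]]] )]]]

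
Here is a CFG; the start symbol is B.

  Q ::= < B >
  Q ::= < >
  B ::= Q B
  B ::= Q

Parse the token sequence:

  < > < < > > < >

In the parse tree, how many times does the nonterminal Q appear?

[B [Q < >] [B [Q < [B [Q < >]] >] [B [Q < >]]]]

4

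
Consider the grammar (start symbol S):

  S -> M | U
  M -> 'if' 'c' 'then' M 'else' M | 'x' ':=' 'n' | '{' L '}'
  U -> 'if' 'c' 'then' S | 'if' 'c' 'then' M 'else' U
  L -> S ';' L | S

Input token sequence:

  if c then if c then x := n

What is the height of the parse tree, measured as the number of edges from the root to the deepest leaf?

6

[S [U if c then [S [U if c then [S [M x := n]]]]]]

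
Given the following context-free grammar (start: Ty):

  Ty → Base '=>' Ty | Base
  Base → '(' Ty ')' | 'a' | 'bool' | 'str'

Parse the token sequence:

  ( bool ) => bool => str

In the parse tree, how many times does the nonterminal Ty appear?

[Ty [Base ( [Ty [Base bool]] )] => [Ty [Base bool] => [Ty [Base str]]]]

4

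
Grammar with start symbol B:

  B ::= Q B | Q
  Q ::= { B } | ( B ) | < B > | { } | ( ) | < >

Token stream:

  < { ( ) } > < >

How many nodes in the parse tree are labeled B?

[B [Q < [B [Q { [B [Q ( )]] }]] >] [B [Q < >]]]

4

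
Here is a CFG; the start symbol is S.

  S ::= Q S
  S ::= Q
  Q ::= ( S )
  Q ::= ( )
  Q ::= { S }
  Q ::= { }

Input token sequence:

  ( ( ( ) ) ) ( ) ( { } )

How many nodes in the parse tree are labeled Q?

6

[S [Q ( [S [Q ( [S [Q ( )]] )]] )] [S [Q ( )] [S [Q ( [S [Q { }]] )]]]]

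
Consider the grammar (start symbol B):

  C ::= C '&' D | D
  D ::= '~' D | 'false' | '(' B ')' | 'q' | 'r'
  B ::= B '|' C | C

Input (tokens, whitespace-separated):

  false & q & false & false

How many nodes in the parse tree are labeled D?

4

[B [C [C [C [C [D false]] & [D q]] & [D false]] & [D false]]]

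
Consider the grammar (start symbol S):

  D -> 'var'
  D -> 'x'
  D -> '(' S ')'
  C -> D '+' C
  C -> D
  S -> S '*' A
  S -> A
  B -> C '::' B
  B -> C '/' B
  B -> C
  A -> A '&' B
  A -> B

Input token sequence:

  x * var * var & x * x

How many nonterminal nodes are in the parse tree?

[S [S [S [S [A [B [C [D x]]]]] * [A [B [C [D var]]]]] * [A [A [B [C [D var]]]] & [B [C [D x]]]]] * [A [B [C [D x]]]]]

24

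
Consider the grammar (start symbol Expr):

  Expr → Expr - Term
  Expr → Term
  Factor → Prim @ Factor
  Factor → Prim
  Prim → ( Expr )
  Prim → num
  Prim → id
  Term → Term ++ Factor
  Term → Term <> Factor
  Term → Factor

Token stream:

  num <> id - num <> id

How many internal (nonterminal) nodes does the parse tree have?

[Expr [Expr [Term [Term [Factor [Prim num]]] <> [Factor [Prim id]]]] - [Term [Term [Factor [Prim num]]] <> [Factor [Prim id]]]]

14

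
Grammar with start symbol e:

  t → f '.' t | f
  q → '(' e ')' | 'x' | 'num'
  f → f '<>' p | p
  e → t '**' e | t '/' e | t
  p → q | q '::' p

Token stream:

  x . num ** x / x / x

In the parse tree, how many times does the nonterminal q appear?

[e [t [f [p [q x]]] . [t [f [p [q num]]]]] ** [e [t [f [p [q x]]]] / [e [t [f [p [q x]]]] / [e [t [f [p [q x]]]]]]]]

5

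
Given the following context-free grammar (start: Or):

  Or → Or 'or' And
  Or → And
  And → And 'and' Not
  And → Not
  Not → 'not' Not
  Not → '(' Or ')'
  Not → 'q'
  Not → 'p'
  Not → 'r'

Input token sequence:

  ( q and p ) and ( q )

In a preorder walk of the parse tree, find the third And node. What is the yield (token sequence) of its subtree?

q and p

[Or [And [And [Not ( [Or [And [And [Not q]] and [Not p]]] )]] and [Not ( [Or [And [Not q]]] )]]]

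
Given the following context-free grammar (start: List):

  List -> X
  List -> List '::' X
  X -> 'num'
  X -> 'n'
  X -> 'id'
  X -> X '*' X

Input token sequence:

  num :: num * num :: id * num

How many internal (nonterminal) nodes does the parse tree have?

[List [List [List [X num]] :: [X [X num] * [X num]]] :: [X [X id] * [X num]]]

10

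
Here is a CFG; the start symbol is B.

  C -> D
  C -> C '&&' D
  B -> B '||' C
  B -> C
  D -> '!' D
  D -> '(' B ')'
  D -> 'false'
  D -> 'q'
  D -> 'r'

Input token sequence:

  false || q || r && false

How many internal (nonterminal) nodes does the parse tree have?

11

[B [B [B [C [D false]]] || [C [D q]]] || [C [C [D r]] && [D false]]]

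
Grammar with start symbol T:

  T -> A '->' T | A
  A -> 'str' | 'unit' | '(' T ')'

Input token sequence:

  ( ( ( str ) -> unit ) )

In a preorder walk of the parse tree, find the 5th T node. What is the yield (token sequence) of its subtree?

unit

[T [A ( [T [A ( [T [A ( [T [A str]] )] -> [T [A unit]]] )]] )]]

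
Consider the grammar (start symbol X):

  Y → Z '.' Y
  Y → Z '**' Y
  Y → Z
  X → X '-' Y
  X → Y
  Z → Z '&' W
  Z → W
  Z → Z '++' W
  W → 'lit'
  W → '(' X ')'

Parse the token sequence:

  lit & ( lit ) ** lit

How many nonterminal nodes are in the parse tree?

[X [Y [Z [Z [W lit]] & [W ( [X [Y [Z [W lit]]]] )]] ** [Y [Z [W lit]]]]]

13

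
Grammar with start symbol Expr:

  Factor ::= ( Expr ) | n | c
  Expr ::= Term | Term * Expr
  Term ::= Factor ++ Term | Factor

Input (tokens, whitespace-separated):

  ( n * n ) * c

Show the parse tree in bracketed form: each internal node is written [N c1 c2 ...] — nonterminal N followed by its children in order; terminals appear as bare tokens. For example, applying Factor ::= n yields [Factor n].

[Expr [Term [Factor ( [Expr [Term [Factor n]] * [Expr [Term [Factor n]]]] )]] * [Expr [Term [Factor c]]]]

Expr
Term * Expr
Factor * Expr
( Expr ) * Expr
( Term * Expr ) * Expr
( Factor * Expr ) * Expr
( n * Expr ) * Expr
( n * Term ) * Expr
( n * Factor ) * Expr
( n * n ) * Expr
( n * n ) * Term
( n * n ) * Factor
( n * n ) * c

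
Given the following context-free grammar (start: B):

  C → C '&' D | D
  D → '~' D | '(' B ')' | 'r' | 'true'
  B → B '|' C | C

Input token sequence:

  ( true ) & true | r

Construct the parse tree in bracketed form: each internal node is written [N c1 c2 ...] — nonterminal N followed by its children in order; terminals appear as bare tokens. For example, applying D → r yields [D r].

B
B | C
C | C
C & D | C
D & D | C
( B ) & D | C
( C ) & D | C
( D ) & D | C
( true ) & D | C
( true ) & true | C
( true ) & true | D
( true ) & true | r

[B [B [C [C [D ( [B [C [D true]]] )]] & [D true]]] | [C [D r]]]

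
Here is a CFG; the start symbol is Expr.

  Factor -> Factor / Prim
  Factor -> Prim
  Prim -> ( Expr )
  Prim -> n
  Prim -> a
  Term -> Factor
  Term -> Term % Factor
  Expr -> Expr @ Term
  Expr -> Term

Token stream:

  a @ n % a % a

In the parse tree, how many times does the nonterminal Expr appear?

2

[Expr [Expr [Term [Factor [Prim a]]]] @ [Term [Term [Term [Factor [Prim n]]] % [Factor [Prim a]]] % [Factor [Prim a]]]]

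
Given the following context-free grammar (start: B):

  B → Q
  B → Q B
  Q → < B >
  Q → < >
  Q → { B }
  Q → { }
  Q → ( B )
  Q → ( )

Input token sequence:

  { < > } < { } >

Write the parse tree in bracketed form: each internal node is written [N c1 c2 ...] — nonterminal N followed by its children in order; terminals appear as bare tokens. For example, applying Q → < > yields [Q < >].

[B [Q { [B [Q < >]] }] [B [Q < [B [Q { }]] >]]]

B
Q B
{ B } B
{ Q } B
{ < > } B
{ < > } Q
{ < > } < B >
{ < > } < Q >
{ < > } < { } >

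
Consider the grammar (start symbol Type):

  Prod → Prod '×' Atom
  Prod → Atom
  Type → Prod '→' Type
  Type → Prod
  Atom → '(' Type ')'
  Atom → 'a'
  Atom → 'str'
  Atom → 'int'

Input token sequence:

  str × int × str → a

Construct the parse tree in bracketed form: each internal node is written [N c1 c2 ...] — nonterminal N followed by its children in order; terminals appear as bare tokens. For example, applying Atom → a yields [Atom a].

Type
Prod → Type
Prod × Atom → Type
Prod × Atom × Atom → Type
Atom × Atom × Atom → Type
str × Atom × Atom → Type
str × int × Atom → Type
str × int × str → Type
str × int × str → Prod
str × int × str → Atom
str × int × str → a

[Type [Prod [Prod [Prod [Atom str]] × [Atom int]] × [Atom str]] → [Type [Prod [Atom a]]]]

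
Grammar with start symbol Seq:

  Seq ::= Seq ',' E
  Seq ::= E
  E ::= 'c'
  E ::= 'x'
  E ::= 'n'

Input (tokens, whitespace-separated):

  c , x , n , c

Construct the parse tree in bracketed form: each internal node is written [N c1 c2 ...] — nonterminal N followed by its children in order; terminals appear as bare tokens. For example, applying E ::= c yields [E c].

Seq
Seq , E
Seq , E , E
Seq , E , E , E
E , E , E , E
c , E , E , E
c , x , E , E
c , x , n , E
c , x , n , c

[Seq [Seq [Seq [Seq [E c]] , [E x]] , [E n]] , [E c]]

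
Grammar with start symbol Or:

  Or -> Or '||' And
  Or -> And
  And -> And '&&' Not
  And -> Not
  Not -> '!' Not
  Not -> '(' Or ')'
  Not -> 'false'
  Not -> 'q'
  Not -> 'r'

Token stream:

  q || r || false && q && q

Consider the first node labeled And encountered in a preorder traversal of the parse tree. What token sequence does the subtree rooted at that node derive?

q

[Or [Or [Or [And [Not q]]] || [And [Not r]]] || [And [And [And [Not false]] && [Not q]] && [Not q]]]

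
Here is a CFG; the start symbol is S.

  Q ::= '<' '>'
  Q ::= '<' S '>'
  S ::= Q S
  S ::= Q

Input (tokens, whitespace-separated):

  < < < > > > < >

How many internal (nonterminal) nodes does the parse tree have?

[S [Q < [S [Q < [S [Q < >]] >]] >] [S [Q < >]]]

8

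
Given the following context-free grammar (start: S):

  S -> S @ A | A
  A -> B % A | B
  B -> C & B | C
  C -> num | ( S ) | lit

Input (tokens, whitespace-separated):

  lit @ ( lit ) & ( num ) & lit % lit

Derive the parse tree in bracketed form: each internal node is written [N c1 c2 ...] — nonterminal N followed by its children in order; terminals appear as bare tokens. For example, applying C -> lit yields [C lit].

S
S @ A
A @ A
B @ A
C @ A
lit @ A
lit @ B % A
lit @ C & B % A
lit @ ( S ) & B % A
lit @ ( A ) & B % A
lit @ ( B ) & B % A
lit @ ( C ) & B % A
lit @ ( lit ) & B % A
lit @ ( lit ) & C & B % A
lit @ ( lit ) & ( S ) & B % A
lit @ ( lit ) & ( A ) & B % A
lit @ ( lit ) & ( B ) & B % A
lit @ ( lit ) & ( C ) & B % A
lit @ ( lit ) & ( num ) & B % A
lit @ ( lit ) & ( num ) & C % A
lit @ ( lit ) & ( num ) & lit % A
lit @ ( lit ) & ( num ) & lit % B
lit @ ( lit ) & ( num ) & lit % C
lit @ ( lit ) & ( num ) & lit % lit

[S [S [A [B [C lit]]]] @ [A [B [C ( [S [A [B [C lit]]]] )] & [B [C ( [S [A [B [C num]]]] )] & [B [C lit]]]] % [A [B [C lit]]]]]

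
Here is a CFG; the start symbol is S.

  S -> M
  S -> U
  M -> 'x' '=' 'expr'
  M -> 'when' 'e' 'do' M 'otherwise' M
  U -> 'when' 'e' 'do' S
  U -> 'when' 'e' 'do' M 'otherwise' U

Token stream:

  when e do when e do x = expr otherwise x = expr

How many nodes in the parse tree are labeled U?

[S [U when e do [S [M when e do [M x = expr] otherwise [M x = expr]]]]]

1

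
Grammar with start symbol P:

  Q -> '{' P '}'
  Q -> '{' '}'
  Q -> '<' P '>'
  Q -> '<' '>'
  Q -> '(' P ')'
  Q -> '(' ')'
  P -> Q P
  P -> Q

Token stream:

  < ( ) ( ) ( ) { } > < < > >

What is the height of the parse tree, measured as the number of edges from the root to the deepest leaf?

7

[P [Q < [P [Q ( )] [P [Q ( )] [P [Q ( )] [P [Q { }]]]]] >] [P [Q < [P [Q < >]] >]]]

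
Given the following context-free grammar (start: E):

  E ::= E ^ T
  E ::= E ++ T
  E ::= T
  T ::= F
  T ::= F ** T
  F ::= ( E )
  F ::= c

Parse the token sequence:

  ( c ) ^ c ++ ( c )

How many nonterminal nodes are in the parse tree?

[E [E [E [T [F ( [E [T [F c]]] )]]] ^ [T [F c]]] ++ [T [F ( [E [T [F c]]] )]]]

15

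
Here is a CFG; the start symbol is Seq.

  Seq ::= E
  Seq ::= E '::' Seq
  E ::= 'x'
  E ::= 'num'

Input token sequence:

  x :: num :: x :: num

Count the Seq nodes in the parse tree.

[Seq [E x] :: [Seq [E num] :: [Seq [E x] :: [Seq [E num]]]]]

4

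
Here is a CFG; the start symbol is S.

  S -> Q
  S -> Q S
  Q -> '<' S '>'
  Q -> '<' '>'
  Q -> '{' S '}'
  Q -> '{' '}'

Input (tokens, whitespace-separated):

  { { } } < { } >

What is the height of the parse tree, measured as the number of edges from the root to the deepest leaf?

5

[S [Q { [S [Q { }]] }] [S [Q < [S [Q { }]] >]]]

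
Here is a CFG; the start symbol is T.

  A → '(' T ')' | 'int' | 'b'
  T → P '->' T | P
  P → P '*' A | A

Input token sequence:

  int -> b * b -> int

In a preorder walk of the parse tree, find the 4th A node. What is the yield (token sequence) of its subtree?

[T [P [A int]] -> [T [P [P [A b]] * [A b]] -> [T [P [A int]]]]]

int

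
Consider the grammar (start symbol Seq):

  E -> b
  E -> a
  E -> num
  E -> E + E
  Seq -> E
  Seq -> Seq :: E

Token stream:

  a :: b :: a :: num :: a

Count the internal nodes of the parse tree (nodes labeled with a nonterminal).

[Seq [Seq [Seq [Seq [Seq [E a]] :: [E b]] :: [E a]] :: [E num]] :: [E a]]

10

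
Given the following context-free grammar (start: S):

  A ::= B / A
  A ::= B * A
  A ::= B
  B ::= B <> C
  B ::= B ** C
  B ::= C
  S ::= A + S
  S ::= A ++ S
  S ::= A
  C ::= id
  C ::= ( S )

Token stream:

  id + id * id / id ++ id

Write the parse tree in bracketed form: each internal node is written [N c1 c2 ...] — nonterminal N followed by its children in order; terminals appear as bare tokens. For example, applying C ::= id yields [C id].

S
A + S
B + S
C + S
id + S
id + A ++ S
id + B * A ++ S
id + C * A ++ S
id + id * A ++ S
id + id * B / A ++ S
id + id * C / A ++ S
id + id * id / A ++ S
id + id * id / B ++ S
id + id * id / C ++ S
id + id * id / id ++ S
id + id * id / id ++ A
id + id * id / id ++ B
id + id * id / id ++ C
id + id * id / id ++ id

[S [A [B [C id]]] + [S [A [B [C id]] * [A [B [C id]] / [A [B [C id]]]]] ++ [S [A [B [C id]]]]]]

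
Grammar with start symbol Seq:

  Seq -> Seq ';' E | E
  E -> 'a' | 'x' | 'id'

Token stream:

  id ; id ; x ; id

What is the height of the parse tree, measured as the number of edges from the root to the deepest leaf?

5

[Seq [Seq [Seq [Seq [E id]] ; [E id]] ; [E x]] ; [E id]]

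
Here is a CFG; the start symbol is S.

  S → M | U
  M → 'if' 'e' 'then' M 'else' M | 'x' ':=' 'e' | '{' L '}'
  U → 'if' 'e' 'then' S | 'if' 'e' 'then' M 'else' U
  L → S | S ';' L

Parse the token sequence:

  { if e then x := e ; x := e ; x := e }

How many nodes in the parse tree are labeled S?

5

[S [M { [L [S [U if e then [S [M x := e]]]] ; [L [S [M x := e]] ; [L [S [M x := e]]]]] }]]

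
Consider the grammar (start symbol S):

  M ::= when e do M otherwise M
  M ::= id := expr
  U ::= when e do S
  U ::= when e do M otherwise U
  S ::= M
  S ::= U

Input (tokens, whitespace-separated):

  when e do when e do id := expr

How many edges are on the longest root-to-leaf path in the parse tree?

6

[S [U when e do [S [U when e do [S [M id := expr]]]]]]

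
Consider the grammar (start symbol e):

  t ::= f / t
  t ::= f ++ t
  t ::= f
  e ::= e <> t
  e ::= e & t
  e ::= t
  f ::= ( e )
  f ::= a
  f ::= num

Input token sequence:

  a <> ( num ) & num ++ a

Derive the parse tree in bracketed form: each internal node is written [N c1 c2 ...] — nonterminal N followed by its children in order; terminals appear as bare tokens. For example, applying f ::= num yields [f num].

e
e & t
e <> t & t
t <> t & t
f <> t & t
a <> t & t
a <> f & t
a <> ( e ) & t
a <> ( t ) & t
a <> ( f ) & t
a <> ( num ) & t
a <> ( num ) & f ++ t
a <> ( num ) & num ++ t
a <> ( num ) & num ++ f
a <> ( num ) & num ++ a

[e [e [e [t [f a]]] <> [t [f ( [e [t [f num]]] )]]] & [t [f num] ++ [t [f a]]]]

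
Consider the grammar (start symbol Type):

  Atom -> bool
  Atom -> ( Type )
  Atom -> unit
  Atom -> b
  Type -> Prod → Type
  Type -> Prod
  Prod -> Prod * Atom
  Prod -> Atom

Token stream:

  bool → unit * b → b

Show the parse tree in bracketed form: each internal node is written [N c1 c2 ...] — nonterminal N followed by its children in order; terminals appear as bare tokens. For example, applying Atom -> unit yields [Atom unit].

[Type [Prod [Atom bool]] → [Type [Prod [Prod [Atom unit]] * [Atom b]] → [Type [Prod [Atom b]]]]]

Type
Prod → Type
Atom → Type
bool → Type
bool → Prod → Type
bool → Prod * Atom → Type
bool → Atom * Atom → Type
bool → unit * Atom → Type
bool → unit * b → Type
bool → unit * b → Prod
bool → unit * b → Atom
bool → unit * b → b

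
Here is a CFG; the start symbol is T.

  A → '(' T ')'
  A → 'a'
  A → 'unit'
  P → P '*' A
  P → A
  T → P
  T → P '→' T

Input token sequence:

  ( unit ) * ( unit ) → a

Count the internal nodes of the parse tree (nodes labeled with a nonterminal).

14

[T [P [P [A ( [T [P [A unit]]] )]] * [A ( [T [P [A unit]]] )]] → [T [P [A a]]]]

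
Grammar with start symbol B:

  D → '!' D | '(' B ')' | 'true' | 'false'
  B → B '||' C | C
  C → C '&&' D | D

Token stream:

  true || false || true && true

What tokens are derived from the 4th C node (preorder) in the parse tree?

true

[B [B [B [C [D true]]] || [C [D false]]] || [C [C [D true]] && [D true]]]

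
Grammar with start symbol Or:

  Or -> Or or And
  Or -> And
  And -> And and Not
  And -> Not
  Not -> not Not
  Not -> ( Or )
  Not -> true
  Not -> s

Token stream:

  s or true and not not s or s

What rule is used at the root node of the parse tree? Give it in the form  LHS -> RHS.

[Or [Or [Or [And [Not s]]] or [And [And [Not true]] and [Not not [Not not [Not s]]]]] or [And [Not s]]]

Or -> Or or And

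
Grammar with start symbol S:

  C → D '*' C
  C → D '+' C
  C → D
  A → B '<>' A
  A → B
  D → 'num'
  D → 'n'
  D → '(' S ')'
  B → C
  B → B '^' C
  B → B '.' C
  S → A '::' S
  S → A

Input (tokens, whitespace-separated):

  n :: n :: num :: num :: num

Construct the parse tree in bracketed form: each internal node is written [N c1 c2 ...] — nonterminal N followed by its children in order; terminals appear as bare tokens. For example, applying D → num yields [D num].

[S [A [B [C [D n]]]] :: [S [A [B [C [D n]]]] :: [S [A [B [C [D num]]]] :: [S [A [B [C [D num]]]] :: [S [A [B [C [D num]]]]]]]]]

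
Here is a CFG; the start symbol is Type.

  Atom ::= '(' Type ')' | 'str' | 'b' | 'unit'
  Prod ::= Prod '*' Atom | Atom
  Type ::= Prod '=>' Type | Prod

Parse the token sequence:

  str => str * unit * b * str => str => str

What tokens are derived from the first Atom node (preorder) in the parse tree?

str

[Type [Prod [Atom str]] => [Type [Prod [Prod [Prod [Prod [Atom str]] * [Atom unit]] * [Atom b]] * [Atom str]] => [Type [Prod [Atom str]] => [Type [Prod [Atom str]]]]]]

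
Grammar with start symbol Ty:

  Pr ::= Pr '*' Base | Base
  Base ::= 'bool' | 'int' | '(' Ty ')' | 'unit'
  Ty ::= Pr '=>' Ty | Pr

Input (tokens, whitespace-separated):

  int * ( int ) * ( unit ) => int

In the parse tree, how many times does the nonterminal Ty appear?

4

[Ty [Pr [Pr [Pr [Base int]] * [Base ( [Ty [Pr [Base int]]] )]] * [Base ( [Ty [Pr [Base unit]]] )]] => [Ty [Pr [Base int]]]]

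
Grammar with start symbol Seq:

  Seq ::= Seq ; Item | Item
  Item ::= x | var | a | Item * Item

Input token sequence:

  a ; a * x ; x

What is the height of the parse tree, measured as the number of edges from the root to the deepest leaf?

[Seq [Seq [Seq [Item a]] ; [Item [Item a] * [Item x]]] ; [Item x]]

4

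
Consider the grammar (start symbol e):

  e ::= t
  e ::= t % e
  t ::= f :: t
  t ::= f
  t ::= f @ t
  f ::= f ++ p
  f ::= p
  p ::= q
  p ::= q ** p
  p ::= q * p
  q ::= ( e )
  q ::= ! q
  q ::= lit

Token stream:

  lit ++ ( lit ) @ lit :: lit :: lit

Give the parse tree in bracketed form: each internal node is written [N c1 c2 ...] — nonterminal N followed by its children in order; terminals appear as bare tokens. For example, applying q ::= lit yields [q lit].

[e [t [f [f [p [q lit]]] ++ [p [q ( [e [t [f [p [q lit]]]]] )]]] @ [t [f [p [q lit]]] :: [t [f [p [q lit]]] :: [t [f [p [q lit]]]]]]]]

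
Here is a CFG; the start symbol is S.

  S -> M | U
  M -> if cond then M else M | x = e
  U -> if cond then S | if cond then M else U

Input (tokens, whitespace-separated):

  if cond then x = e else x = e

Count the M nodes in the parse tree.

[S [M if cond then [M x = e] else [M x = e]]]

3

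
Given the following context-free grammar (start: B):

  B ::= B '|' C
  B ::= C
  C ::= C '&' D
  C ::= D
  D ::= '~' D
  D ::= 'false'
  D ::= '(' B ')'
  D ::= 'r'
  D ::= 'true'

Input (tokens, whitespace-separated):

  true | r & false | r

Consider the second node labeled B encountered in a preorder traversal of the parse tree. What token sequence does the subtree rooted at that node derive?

true | r & false

[B [B [B [C [D true]]] | [C [C [D r]] & [D false]]] | [C [D r]]]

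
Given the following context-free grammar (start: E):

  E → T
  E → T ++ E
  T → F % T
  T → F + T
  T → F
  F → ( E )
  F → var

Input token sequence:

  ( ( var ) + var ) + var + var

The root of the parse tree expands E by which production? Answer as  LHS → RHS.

[E [T [F ( [E [T [F ( [E [T [F var]]] )] + [T [F var]]]] )] + [T [F var] + [T [F var]]]]]

E → T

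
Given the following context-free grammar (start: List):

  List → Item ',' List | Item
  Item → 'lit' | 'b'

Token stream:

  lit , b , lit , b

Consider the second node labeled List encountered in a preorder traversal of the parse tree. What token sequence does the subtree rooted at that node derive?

b , lit , b

[List [Item lit] , [List [Item b] , [List [Item lit] , [List [Item b]]]]]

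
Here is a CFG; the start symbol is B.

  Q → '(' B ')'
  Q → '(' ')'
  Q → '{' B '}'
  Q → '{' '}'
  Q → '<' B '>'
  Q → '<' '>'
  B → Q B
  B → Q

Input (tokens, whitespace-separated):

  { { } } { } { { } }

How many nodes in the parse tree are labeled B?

5

[B [Q { [B [Q { }]] }] [B [Q { }] [B [Q { [B [Q { }]] }]]]]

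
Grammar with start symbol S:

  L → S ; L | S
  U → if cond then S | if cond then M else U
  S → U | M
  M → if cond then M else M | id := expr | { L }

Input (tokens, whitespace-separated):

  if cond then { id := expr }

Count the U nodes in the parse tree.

1

[S [U if cond then [S [M { [L [S [M id := expr]]] }]]]]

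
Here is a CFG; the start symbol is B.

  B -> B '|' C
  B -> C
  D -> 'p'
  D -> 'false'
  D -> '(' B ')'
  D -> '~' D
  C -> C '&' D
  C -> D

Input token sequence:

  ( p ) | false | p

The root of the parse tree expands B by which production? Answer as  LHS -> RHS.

[B [B [B [C [D ( [B [C [D p]]] )]]] | [C [D false]]] | [C [D p]]]

B -> B '|' C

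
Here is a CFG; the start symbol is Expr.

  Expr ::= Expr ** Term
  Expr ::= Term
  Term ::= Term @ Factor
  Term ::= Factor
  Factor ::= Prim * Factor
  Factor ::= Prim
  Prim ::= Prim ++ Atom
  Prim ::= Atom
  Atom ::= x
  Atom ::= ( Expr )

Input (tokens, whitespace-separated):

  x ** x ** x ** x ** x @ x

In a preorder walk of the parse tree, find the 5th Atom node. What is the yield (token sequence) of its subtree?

[Expr [Expr [Expr [Expr [Expr [Term [Factor [Prim [Atom x]]]]] ** [Term [Factor [Prim [Atom x]]]]] ** [Term [Factor [Prim [Atom x]]]]] ** [Term [Factor [Prim [Atom x]]]]] ** [Term [Term [Factor [Prim [Atom x]]]] @ [Factor [Prim [Atom x]]]]]

x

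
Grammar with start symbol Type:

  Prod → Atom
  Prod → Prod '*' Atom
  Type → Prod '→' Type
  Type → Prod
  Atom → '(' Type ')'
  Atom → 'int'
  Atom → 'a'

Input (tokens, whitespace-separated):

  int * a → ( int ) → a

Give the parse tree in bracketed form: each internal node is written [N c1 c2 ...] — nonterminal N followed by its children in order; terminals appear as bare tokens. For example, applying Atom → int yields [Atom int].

[Type [Prod [Prod [Atom int]] * [Atom a]] → [Type [Prod [Atom ( [Type [Prod [Atom int]]] )]] → [Type [Prod [Atom a]]]]]

Type
Prod → Type
Prod * Atom → Type
Atom * Atom → Type
int * Atom → Type
int * a → Type
int * a → Prod → Type
int * a → Atom → Type
int * a → ( Type ) → Type
int * a → ( Prod ) → Type
int * a → ( Atom ) → Type
int * a → ( int ) → Type
int * a → ( int ) → Prod
int * a → ( int ) → Atom
int * a → ( int ) → a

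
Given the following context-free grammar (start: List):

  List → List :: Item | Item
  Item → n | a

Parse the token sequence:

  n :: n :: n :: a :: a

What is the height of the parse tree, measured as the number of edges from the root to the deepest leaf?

6

[List [List [List [List [List [Item n]] :: [Item n]] :: [Item n]] :: [Item a]] :: [Item a]]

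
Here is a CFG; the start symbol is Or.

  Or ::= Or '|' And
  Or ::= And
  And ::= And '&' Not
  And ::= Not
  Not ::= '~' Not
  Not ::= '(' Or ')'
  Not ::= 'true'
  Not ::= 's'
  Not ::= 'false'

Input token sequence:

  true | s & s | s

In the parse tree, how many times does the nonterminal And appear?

4

[Or [Or [Or [And [Not true]]] | [And [And [Not s]] & [Not s]]] | [And [Not s]]]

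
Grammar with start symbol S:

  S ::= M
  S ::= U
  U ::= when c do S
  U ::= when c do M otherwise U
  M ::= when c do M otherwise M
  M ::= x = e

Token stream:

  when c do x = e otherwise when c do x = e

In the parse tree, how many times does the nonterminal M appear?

2

[S [U when c do [M x = e] otherwise [U when c do [S [M x = e]]]]]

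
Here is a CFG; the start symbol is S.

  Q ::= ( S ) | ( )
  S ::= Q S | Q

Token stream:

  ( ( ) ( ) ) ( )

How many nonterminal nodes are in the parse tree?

8

[S [Q ( [S [Q ( )] [S [Q ( )]]] )] [S [Q ( )]]]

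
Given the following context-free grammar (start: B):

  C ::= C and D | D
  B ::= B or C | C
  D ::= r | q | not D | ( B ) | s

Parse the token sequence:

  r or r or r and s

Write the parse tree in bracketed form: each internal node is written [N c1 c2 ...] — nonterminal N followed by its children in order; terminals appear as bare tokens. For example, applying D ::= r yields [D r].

B
B or C
B or C or C
C or C or C
D or C or C
r or C or C
r or D or C
r or r or C
r or r or C and D
r or r or D and D
r or r or r and D
r or r or r and s

[B [B [B [C [D r]]] or [C [D r]]] or [C [C [D r]] and [D s]]]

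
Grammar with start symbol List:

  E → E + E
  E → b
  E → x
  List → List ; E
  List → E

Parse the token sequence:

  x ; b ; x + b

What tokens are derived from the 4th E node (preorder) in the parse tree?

x

[List [List [List [E x]] ; [E b]] ; [E [E x] + [E b]]]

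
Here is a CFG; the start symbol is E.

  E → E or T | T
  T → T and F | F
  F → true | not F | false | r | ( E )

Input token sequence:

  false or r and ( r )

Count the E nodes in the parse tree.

[E [E [T [F false]]] or [T [T [F r]] and [F ( [E [T [F r]]] )]]]

3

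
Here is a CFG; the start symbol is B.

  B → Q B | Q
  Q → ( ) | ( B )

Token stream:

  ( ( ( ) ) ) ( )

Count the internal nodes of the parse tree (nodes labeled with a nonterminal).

8

[B [Q ( [B [Q ( [B [Q ( )]] )]] )] [B [Q ( )]]]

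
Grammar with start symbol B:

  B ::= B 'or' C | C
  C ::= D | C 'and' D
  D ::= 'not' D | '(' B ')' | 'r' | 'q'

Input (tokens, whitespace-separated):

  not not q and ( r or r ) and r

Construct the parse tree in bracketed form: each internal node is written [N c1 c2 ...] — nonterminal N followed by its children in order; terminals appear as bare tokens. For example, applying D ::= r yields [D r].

B
C
C and D
C and D and D
D and D and D
not D and D and D
not not D and D and D
not not q and D and D
not not q and ( B ) and D
not not q and ( B or C ) and D
not not q and ( C or C ) and D
not not q and ( D or C ) and D
not not q and ( r or C ) and D
not not q and ( r or D ) and D
not not q and ( r or r ) and D
not not q and ( r or r ) and r

[B [C [C [C [D not [D not [D q]]]] and [D ( [B [B [C [D r]]] or [C [D r]]] )]] and [D r]]]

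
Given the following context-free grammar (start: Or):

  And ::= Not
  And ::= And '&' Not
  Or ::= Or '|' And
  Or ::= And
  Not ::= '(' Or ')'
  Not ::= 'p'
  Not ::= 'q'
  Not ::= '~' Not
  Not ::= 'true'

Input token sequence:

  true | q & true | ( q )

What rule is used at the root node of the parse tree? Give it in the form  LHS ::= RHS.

[Or [Or [Or [And [Not true]]] | [And [And [Not q]] & [Not true]]] | [And [Not ( [Or [And [Not q]]] )]]]

Or ::= Or '|' And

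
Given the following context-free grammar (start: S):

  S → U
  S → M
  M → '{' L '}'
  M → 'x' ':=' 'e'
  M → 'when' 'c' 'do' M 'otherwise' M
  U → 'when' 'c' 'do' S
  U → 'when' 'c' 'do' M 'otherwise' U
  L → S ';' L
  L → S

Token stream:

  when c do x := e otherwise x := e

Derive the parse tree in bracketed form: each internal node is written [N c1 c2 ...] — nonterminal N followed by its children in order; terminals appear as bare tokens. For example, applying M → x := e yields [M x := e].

[S [M when c do [M x := e] otherwise [M x := e]]]

S
M
when c do M otherwise M
when c do x := e otherwise M
when c do x := e otherwise x := e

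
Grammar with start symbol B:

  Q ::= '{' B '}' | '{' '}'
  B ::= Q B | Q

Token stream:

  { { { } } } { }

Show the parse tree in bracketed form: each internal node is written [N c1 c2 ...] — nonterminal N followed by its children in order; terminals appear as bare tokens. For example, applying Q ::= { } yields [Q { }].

[B [Q { [B [Q { [B [Q { }]] }]] }] [B [Q { }]]]

B
Q B
{ B } B
{ Q } B
{ { B } } B
{ { Q } } B
{ { { } } } B
{ { { } } } Q
{ { { } } } { }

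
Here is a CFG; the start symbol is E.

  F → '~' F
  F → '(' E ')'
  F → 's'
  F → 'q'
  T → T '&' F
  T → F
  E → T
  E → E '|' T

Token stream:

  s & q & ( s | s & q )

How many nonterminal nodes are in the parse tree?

15

[E [T [T [T [F s]] & [F q]] & [F ( [E [E [T [F s]]] | [T [T [F s]] & [F q]]] )]]]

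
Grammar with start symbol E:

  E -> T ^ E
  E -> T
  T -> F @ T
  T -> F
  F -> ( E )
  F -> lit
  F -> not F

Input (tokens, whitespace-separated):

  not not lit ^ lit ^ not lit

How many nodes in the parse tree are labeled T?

3

[E [T [F not [F not [F lit]]]] ^ [E [T [F lit]] ^ [E [T [F not [F lit]]]]]]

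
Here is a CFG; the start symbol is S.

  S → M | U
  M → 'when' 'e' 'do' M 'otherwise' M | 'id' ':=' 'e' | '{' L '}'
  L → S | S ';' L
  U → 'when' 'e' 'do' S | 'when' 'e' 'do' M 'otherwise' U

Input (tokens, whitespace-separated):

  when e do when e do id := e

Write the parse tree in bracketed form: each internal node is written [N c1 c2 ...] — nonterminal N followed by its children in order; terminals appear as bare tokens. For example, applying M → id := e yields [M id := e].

[S [U when e do [S [U when e do [S [M id := e]]]]]]

S
U
when e do S
when e do U
when e do when e do S
when e do when e do M
when e do when e do id := e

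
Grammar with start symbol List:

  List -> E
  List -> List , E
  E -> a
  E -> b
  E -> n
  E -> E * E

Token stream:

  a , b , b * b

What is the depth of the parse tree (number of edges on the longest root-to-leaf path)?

4

[List [List [List [E a]] , [E b]] , [E [E b] * [E b]]]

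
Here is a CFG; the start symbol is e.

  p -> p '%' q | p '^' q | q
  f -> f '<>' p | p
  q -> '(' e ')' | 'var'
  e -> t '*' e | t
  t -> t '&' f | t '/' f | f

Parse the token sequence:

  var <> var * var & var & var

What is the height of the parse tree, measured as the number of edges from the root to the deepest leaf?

[e [t [f [f [p [q var]]] <> [p [q var]]]] * [e [t [t [t [f [p [q var]]]] & [f [p [q var]]]] & [f [p [q var]]]]]]

8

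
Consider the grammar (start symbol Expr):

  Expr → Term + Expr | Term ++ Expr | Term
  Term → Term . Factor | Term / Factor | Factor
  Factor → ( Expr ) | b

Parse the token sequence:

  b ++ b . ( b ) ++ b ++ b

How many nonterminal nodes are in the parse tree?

[Expr [Term [Factor b]] ++ [Expr [Term [Term [Factor b]] . [Factor ( [Expr [Term [Factor b]]] )]] ++ [Expr [Term [Factor b]] ++ [Expr [Term [Factor b]]]]]]

17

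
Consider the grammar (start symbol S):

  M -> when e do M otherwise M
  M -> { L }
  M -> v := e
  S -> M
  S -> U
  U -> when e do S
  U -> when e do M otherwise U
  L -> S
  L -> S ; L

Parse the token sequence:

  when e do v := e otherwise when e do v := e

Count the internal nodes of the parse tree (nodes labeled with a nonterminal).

6

[S [U when e do [M v := e] otherwise [U when e do [S [M v := e]]]]]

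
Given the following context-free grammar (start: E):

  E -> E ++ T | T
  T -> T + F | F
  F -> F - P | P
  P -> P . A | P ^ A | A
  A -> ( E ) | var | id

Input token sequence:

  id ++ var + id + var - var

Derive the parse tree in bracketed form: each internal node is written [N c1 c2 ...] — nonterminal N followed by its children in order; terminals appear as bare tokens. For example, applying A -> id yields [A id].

E
E ++ T
T ++ T
F ++ T
P ++ T
A ++ T
id ++ T
id ++ T + F
id ++ T + F + F
id ++ F + F + F
id ++ P + F + F
id ++ A + F + F
id ++ var + F + F
id ++ var + P + F
id ++ var + A + F
id ++ var + id + F
id ++ var + id + F - P
id ++ var + id + P - P
id ++ var + id + A - P
id ++ var + id + var - P
id ++ var + id + var - A
id ++ var + id + var - var

[E [E [T [F [P [A id]]]]] ++ [T [T [T [F [P [A var]]]] + [F [P [A id]]]] + [F [F [P [A var]]] - [P [A var]]]]]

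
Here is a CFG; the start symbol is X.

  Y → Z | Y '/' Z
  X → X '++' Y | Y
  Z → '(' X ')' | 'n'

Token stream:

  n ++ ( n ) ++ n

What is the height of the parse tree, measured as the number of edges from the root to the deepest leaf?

7

[X [X [X [Y [Z n]]] ++ [Y [Z ( [X [Y [Z n]]] )]]] ++ [Y [Z n]]]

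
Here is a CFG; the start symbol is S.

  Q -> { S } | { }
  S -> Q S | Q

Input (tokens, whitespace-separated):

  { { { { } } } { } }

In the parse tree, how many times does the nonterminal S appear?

[S [Q { [S [Q { [S [Q { [S [Q { }]] }]] }] [S [Q { }]]] }]]

5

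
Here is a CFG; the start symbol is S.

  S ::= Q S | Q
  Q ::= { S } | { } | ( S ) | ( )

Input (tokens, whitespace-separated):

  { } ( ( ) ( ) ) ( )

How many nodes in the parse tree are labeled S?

5

[S [Q { }] [S [Q ( [S [Q ( )] [S [Q ( )]]] )] [S [Q ( )]]]]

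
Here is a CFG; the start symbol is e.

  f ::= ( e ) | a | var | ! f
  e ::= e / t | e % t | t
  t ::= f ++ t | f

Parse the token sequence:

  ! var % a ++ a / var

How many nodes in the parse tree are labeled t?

[e [e [e [t [f ! [f var]]]] % [t [f a] ++ [t [f a]]]] / [t [f var]]]

4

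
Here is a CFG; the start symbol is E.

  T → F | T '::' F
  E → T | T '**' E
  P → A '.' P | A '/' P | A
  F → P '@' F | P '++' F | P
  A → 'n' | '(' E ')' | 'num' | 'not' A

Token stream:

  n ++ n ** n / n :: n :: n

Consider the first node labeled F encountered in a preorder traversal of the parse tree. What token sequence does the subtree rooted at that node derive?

[E [T [F [P [A n]] ++ [F [P [A n]]]]] ** [E [T [T [T [F [P [A n] / [P [A n]]]]] :: [F [P [A n]]]] :: [F [P [A n]]]]]]

n ++ n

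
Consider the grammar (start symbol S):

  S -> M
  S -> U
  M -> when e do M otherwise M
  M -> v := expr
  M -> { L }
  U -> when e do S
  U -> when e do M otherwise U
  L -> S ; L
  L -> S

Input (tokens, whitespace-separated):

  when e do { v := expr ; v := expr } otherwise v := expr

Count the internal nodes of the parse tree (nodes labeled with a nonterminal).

[S [M when e do [M { [L [S [M v := expr]] ; [L [S [M v := expr]]]] }] otherwise [M v := expr]]]

10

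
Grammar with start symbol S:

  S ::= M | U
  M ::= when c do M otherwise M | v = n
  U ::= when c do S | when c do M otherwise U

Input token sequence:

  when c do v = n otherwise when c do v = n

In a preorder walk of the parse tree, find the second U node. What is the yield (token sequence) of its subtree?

when c do v = n

[S [U when c do [M v = n] otherwise [U when c do [S [M v = n]]]]]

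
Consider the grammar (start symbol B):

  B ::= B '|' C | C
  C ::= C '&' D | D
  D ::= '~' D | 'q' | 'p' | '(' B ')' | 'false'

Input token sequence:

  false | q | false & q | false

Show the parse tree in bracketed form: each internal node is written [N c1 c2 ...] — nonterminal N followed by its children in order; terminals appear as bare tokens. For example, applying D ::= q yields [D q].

[B [B [B [B [C [D false]]] | [C [D q]]] | [C [C [D false]] & [D q]]] | [C [D false]]]

B
B | C
B | C | C
B | C | C | C
C | C | C | C
D | C | C | C
false | C | C | C
false | D | C | C
false | q | C | C
false | q | C & D | C
false | q | D & D | C
false | q | false & D | C
false | q | false & q | C
false | q | false & q | D
false | q | false & q | false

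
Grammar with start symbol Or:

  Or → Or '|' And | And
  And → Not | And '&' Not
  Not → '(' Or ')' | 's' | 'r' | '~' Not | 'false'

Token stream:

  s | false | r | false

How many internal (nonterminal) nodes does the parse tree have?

[Or [Or [Or [Or [And [Not s]]] | [And [Not false]]] | [And [Not r]]] | [And [Not false]]]

12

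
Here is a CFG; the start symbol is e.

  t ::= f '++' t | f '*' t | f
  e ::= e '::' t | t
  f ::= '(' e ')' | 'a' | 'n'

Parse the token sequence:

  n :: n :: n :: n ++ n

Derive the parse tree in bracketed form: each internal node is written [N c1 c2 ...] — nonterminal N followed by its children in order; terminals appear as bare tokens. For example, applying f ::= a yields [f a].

e
e :: t
e :: t :: t
e :: t :: t :: t
t :: t :: t :: t
f :: t :: t :: t
n :: t :: t :: t
n :: f :: t :: t
n :: n :: t :: t
n :: n :: f :: t
n :: n :: n :: t
n :: n :: n :: f ++ t
n :: n :: n :: n ++ t
n :: n :: n :: n ++ f
n :: n :: n :: n ++ n

[e [e [e [e [t [f n]]] :: [t [f n]]] :: [t [f n]]] :: [t [f n] ++ [t [f n]]]]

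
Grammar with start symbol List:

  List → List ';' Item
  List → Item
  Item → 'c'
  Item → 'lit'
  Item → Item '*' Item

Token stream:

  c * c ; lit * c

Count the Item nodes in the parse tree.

6

[List [List [Item [Item c] * [Item c]]] ; [Item [Item lit] * [Item c]]]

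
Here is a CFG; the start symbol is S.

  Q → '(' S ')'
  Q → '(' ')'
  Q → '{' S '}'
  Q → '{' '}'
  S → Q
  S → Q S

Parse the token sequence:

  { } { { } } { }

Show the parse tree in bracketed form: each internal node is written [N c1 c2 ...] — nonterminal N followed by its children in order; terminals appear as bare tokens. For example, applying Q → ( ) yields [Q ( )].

[S [Q { }] [S [Q { [S [Q { }]] }] [S [Q { }]]]]

S
Q S
{ } S
{ } Q S
{ } { S } S
{ } { Q } S
{ } { { } } S
{ } { { } } Q
{ } { { } } { }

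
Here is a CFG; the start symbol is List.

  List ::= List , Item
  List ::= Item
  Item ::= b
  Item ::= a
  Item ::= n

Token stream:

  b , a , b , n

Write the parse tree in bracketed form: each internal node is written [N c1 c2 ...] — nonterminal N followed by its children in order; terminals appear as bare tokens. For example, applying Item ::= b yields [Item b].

List
List , Item
List , Item , Item
List , Item , Item , Item
Item , Item , Item , Item
b , Item , Item , Item
b , a , Item , Item
b , a , b , Item
b , a , b , n

[List [List [List [List [Item b]] , [Item a]] , [Item b]] , [Item n]]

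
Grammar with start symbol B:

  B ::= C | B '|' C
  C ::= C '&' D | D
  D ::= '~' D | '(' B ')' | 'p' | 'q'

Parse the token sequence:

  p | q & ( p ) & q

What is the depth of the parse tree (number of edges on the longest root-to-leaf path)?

7

[B [B [C [D p]]] | [C [C [C [D q]] & [D ( [B [C [D p]]] )]] & [D q]]]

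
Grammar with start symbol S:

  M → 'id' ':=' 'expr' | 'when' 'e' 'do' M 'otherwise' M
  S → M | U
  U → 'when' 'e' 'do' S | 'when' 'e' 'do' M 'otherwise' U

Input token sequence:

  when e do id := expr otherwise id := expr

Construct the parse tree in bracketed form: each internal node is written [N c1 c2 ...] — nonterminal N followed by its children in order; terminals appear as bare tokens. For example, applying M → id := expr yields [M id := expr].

S
M
when e do M otherwise M
when e do id := expr otherwise M
when e do id := expr otherwise id := expr

[S [M when e do [M id := expr] otherwise [M id := expr]]]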